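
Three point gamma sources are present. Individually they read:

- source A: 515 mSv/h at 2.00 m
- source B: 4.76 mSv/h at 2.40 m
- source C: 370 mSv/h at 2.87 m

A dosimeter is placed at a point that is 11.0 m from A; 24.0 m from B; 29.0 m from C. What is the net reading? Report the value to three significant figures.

Each source contributes Iᵢ·(dᵢ/rᵢ)²; contributions add.
A: 515 × (2.00/11.0)² = 17.02 mSv/h
B: 4.76 × (2.40/24.0)² = 0.04760 mSv/h
C: 370 × (2.87/29.0)² = 3.624 mSv/h
Total = 17.02 + 0.04760 + 3.624 = 20.69 mSv/h.

20.7 mSv/h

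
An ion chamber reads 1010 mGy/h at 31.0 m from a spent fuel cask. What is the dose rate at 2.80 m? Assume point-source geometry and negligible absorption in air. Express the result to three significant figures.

124000 mGy/h

Using I₁d₁² = I₂d₂², the rate at 2.80 m is
(31.0/2.80)² = 122.6, so 1010 × 122.6 = 123800 mGy/h.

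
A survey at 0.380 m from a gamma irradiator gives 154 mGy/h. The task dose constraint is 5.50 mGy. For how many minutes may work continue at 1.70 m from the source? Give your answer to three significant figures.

Intensity scales as (d₁/d₂)², so rate at 1.70 m:
(0.380/1.70)² = 0.04997, so 154 × 0.04997 = 7.695 mGy/h.
Stay time = 5.50 mGy ÷ 7.695 mGy/h = 0.7147 h = 42.88 min.

42.9 min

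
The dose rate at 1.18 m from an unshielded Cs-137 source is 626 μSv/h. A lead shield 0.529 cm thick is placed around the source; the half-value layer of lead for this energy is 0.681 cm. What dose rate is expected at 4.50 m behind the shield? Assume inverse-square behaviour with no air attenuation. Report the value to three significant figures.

Distance alone: 626 × (1.18/4.50)² = 626 × 0.06876 = 43.04 μSv/h.
Shield: 0.529/0.681 = 0.7768 half-value layers → attenuation 2^(−0.7768) = 0.5837.
Combined: 43.04 × 0.5837 = 25.12 μSv/h.

25.1 μSv/h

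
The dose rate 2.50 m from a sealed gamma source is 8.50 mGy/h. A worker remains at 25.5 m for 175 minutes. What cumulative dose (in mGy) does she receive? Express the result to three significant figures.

0.238 mGy

Using I₁d₁² = I₂d₂², rate at 25.5 m:
(2.50/25.5)² = 0.009612, so 8.50 × 0.009612 = 0.08170 mGy/h.
Dose = rate × time = 0.08170 mGy/h × 2.917 h = 0.2383 mGy.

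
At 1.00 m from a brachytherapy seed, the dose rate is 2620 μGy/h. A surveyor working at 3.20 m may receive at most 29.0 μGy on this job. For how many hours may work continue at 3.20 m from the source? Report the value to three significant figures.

0.113 h

Applying the 1/r² law, rate at 3.20 m:
2620 × (1.00/3.20)² = 2620 × 0.09766 = 255.9 μGy/h.
Stay time = 29.0 μGy ÷ 255.9 μGy/h = 0.1133 h.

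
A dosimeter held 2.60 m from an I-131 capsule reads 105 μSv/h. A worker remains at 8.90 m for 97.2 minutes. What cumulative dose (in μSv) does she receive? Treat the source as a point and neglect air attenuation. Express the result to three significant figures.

14.5 μSv

By the inverse-square law, rate at 8.90 m:
105 × (2.60/8.90)² = 105 × 0.08534 = 8.961 μSv/h.
Dose = rate × time = 8.961 μSv/h × 1.620 h = 14.52 μSv.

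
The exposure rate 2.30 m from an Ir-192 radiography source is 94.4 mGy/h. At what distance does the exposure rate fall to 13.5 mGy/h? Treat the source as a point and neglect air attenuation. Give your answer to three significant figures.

Applying the 1/r² law, d₂ = d₁·√(I₁/I₂).
I₁/I₂ = 94.4/13.5 = 6.993, so d₂ = 2.30 × √6.993 = 6.082 m.

6.08 m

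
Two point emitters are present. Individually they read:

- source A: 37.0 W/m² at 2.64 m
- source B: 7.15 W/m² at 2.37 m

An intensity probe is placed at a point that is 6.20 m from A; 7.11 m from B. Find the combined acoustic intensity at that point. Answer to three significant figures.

7.50 W/m²

By superposition, sum each source's inverse-square contribution:
A: 37.0 × (2.64/6.20)² = 6.709 W/m²
B: 7.15 × (2.37/7.11)² = 0.7944 W/m²
Total = 6.709 + 0.7944 = 7.503 W/m².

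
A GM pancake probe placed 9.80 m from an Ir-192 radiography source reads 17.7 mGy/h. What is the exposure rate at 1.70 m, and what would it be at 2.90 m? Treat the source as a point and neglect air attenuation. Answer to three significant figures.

By the inverse-square law,
At 1.70 m: 17.7 × (9.80/1.70)² = 17.7 × 33.23 = 588.2 mGy/h
At 2.90 m: 588.2 × (1.70/2.90)² = 588.2 × 0.3436 = 202.1 mGy/h.

588 mGy/h; 202 mGy/h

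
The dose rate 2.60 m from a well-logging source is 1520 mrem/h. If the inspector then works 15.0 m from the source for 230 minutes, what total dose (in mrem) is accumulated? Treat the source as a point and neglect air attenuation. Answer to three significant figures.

Intensity scales as (d₁/d₂)², so rate at 15.0 m:
1520 × (2.60/15.0)² = 1520 × 0.03004 = 45.66 mrem/h.
Dose = rate × time = 45.66 mrem/h × 3.833 h = 175.0 mrem.

175 mrem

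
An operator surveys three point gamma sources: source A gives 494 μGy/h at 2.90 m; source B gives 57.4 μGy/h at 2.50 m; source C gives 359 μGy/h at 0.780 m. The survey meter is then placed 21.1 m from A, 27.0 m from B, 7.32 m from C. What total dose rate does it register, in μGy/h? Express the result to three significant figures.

Each source contributes Iᵢ·(dᵢ/rᵢ)²; contributions add.
A: 494 × (2.90/21.1)² = 9.332 μGy/h
B: 57.4 × (2.50/27.0)² = 0.4921 μGy/h
C: 359 × (0.780/7.32)² = 4.076 μGy/h
Total = 9.332 + 0.4921 + 4.076 = 13.90 μGy/h.

13.9 μGy/h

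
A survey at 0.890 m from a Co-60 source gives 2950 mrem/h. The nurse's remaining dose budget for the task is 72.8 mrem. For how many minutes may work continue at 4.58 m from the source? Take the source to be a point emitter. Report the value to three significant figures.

Using I₁d₁² = I₂d₂², rate at 4.58 m:
2950 × (0.890/4.58)² = 2950 × 0.03776 = 111.4 mrem/h.
Stay time = 72.8 mrem ÷ 111.4 mrem/h = 0.6535 h = 39.21 min.

39.2 min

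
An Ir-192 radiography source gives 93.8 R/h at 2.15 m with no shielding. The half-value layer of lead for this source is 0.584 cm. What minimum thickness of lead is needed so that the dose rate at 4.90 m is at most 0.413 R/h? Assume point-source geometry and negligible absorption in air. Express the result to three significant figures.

At 4.90 m, distance alone gives (2.15/4.90)² = 0.1925, so 93.8 × 0.1925 = 18.06 R/h.
Further attenuation needed: 18.06/0.413 = 43.73.
n = log₂(43.73) = 5.451 half-value layers.
Thickness = 5.451 × 0.584 cm = 3.183 cm.

3.18 cm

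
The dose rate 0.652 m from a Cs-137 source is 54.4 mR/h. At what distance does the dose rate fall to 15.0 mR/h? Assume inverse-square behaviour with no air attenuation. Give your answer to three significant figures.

Intensity scales as (d₁/d₂)², so d₂ = d₁·√(I₁/I₂).
I₁/I₂ = 54.4/15.0 = 3.627, so d₂ = 0.652 × √3.627 = 1.242 m.

1.24 m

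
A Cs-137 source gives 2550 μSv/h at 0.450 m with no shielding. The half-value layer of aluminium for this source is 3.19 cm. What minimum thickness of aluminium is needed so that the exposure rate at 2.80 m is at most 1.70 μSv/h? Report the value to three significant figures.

16.8 cm

At 2.80 m, distance alone gives 2550 × (0.450/2.80)² = 2550 × 0.02583 = 65.87 μSv/h.
Further attenuation needed: 65.87/1.70 = 38.75.
n = log₂(38.75) = 5.276 half-value layers.
Thickness = 5.276 × 3.19 cm = 16.83 cm.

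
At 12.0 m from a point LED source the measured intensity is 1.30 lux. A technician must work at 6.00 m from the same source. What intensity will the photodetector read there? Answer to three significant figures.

5.20 lux

Using I₁d₁² = I₂d₂², scaling from 12.0 m to 6.00 m:
(12.0/6.00)² = 4.000, so 1.30 × 4.000 = 5.200 lux.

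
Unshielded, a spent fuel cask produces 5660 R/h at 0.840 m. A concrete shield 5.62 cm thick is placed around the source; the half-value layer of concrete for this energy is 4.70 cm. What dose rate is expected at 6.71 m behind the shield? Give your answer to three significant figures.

38.7 R/h

Distance alone: (0.840/6.71)² = 0.01567, so 5660 × 0.01567 = 88.69 R/h.
Shield: 5.62/4.70 = 1.196 half-value layers → attenuation 2^(−1.196) = 0.4365.
Combined: 88.69 × 0.4365 = 38.71 R/h.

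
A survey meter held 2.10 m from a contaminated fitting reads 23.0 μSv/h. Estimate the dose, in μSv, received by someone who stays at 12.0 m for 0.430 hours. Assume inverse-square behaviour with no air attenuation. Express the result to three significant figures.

0.303 μSv

Intensity scales as (d₁/d₂)², so rate at 12.0 m:
23.0 × (2.10/12.0)² = 23.0 × 0.03063 = 0.7045 μSv/h.
Dose = rate × time = 0.7045 μSv/h × 0.4300 h = 0.3029 μSv.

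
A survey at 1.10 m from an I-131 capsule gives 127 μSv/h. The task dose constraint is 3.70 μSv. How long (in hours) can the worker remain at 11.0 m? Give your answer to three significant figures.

2.91 h

Applying the 1/r² law, rate at 11.0 m:
127 × (1.10/11.0)² = 127 × 0.01000 = 1.270 μSv/h.
Stay time = 3.70 μSv ÷ 1.270 μSv/h = 2.913 h.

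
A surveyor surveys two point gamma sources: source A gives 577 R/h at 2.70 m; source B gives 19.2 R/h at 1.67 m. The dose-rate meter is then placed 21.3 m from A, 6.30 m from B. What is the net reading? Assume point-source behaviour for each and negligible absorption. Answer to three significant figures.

10.6 R/h

Each source contributes Iᵢ·(dᵢ/rᵢ)²; contributions add.
A: 577 × (2.70/21.3)² = 9.271 R/h
B: 19.2 × (1.67/6.30)² = 1.349 R/h
Total = 9.271 + 1.349 = 10.62 R/h.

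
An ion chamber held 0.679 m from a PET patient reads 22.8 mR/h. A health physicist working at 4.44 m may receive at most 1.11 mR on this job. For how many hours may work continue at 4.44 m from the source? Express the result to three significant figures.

Using I₁d₁² = I₂d₂², rate at 4.44 m:
(0.679/4.44)² = 0.02339, so 22.8 × 0.02339 = 0.5333 mR/h.
Stay time = 1.11 mR ÷ 0.5333 mR/h = 2.081 h.

2.08 h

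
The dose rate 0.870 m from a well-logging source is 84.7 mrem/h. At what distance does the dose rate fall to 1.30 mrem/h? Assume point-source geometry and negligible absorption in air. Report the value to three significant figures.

Intensity scales as (d₁/d₂)², so d₂ = d₁·√(I₁/I₂).
I₁/I₂ = 84.7/1.30 = 65.15, so d₂ = 0.870 × √65.15 = 7.022 m.

7.02 m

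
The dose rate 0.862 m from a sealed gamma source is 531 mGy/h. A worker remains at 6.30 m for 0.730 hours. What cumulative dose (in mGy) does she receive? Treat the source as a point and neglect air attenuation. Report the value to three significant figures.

By the inverse-square law, rate at 6.30 m:
531 × (0.862/6.30)² = 531 × 0.01872 = 9.940 mGy/h.
Dose = rate × time = 9.940 mGy/h × 0.7300 h = 7.256 mGy.

7.26 mGy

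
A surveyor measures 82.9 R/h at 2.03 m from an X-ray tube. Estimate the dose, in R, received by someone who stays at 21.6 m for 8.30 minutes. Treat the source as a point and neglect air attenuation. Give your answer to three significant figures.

Using I₁d₁² = I₂d₂², rate at 21.6 m:
(2.03/21.6)² = 0.008833, so 82.9 × 0.008833 = 0.7323 R/h.
Dose = rate × time = 0.7323 R/h × 0.1383 h = 0.1013 R.

0.101 R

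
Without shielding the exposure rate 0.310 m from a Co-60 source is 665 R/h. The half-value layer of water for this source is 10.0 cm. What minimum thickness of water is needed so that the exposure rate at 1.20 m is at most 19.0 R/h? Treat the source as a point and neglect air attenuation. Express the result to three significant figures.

12.2 cm

At 1.20 m, distance alone gives (0.310/1.20)² = 0.06674, so 665 × 0.06674 = 44.38 R/h.
Further attenuation needed: 44.38/19.0 = 2.336.
n = log₂(2.336) = 1.224 half-value layers.
Thickness = 1.224 × 10.0 cm = 12.24 cm.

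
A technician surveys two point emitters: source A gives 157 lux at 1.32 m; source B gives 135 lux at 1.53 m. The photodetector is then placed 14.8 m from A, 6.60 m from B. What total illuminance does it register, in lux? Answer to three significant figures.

8.50 lux

Each source contributes Iᵢ·(dᵢ/rᵢ)²; contributions add.
A: 157 × (1.32/14.8)² = 1.249 lux
B: 135 × (1.53/6.60)² = 7.255 lux
Total = 1.249 + 7.255 = 8.504 lux.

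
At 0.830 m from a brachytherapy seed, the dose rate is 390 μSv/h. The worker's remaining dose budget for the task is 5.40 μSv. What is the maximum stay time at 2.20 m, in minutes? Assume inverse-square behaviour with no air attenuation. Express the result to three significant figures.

Applying the 1/r² law, rate at 2.20 m:
390 × (0.830/2.20)² = 390 × 0.1423 = 55.50 μSv/h.
Stay time = 5.40 μSv ÷ 55.50 μSv/h = 0.09730 h = 5.838 min.

5.84 min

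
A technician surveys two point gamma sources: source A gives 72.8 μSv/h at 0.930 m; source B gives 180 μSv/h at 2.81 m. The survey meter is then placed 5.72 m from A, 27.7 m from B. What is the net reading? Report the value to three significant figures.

3.78 μSv/h

By superposition, sum each source's inverse-square contribution:
A: 72.8 × (0.930/5.72)² = 1.924 μSv/h
B: 180 × (2.81/27.7)² = 1.852 μSv/h
Total = 1.924 + 1.852 = 3.776 μSv/h.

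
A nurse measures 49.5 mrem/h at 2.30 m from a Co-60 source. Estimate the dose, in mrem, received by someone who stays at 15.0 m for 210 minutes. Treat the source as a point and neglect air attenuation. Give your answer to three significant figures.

4.07 mrem

Since intensity falls as 1/r², rate at 15.0 m:
49.5 × (2.30/15.0)² = 49.5 × 0.02351 = 1.164 mrem/h.
Dose = rate × time = 1.164 mrem/h × 3.500 h = 4.074 mrem.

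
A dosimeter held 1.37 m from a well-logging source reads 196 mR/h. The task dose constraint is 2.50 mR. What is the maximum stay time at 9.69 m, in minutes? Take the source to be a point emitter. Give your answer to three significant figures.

Since intensity falls as 1/r², rate at 9.69 m:
(1.37/9.69)² = 0.01999, so 196 × 0.01999 = 3.918 mR/h.
Stay time = 2.50 mR ÷ 3.918 mR/h = 0.6381 h = 38.29 min.

38.3 min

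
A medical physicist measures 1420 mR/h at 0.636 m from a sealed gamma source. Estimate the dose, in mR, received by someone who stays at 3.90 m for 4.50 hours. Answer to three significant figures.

170 mR

Since intensity falls as 1/r², rate at 3.90 m:
1420 × (0.636/3.90)² = 1420 × 0.02659 = 37.76 mR/h.
Dose = rate × time = 37.76 mR/h × 4.500 h = 169.9 mR.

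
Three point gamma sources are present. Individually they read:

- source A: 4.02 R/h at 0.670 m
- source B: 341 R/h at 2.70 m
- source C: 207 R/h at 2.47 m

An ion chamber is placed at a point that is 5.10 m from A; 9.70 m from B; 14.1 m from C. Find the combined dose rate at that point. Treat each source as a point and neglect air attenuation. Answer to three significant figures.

32.8 R/h

Each source contributes Iᵢ·(dᵢ/rᵢ)²; contributions add.
A: 4.02 × (0.670/5.10)² = 0.06938 R/h
B: 341 × (2.70/9.70)² = 26.42 R/h
C: 207 × (2.47/14.1)² = 6.352 R/h
Total = 0.06938 + 26.42 + 6.352 = 32.84 R/h.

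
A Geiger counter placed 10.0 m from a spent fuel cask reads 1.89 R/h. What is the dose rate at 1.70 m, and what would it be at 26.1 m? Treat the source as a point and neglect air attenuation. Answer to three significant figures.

65.4 R/h; 0.277 R/h

Using I₁d₁² = I₂d₂²,
At 1.70 m: 1.89 × (10.0/1.70)² = 1.89 × 34.60 = 65.39 R/h
At 26.1 m: 65.39 × (1.70/26.1)² = 65.39 × 0.004242 = 0.2774 R/h.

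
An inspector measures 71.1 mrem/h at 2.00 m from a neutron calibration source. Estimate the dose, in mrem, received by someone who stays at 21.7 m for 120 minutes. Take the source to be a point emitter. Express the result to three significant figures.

1.21 mrem

Using I₁d₁² = I₂d₂², rate at 21.7 m:
(2.00/21.7)² = 0.008495, so 71.1 × 0.008495 = 0.6040 mrem/h.
Dose = rate × time = 0.6040 mrem/h × 2.000 h = 1.208 mrem.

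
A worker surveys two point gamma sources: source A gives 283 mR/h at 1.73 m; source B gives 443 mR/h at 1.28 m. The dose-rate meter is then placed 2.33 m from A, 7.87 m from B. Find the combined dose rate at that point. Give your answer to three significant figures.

168 mR/h

Each source contributes Iᵢ·(dᵢ/rᵢ)²; contributions add.
A: 283 × (1.73/2.33)² = 156.0 mR/h
B: 443 × (1.28/7.87)² = 11.72 mR/h
Total = 156.0 + 11.72 = 167.7 mR/h.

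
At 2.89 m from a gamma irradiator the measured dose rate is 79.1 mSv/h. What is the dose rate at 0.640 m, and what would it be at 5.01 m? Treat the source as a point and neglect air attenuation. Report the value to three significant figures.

1610 mSv/h; 26.3 mSv/h

Intensity scales as (d₁/d₂)², so
At 0.640 m: (2.89/0.640)² = 20.39, so 79.1 × 20.39 = 1613 mSv/h
At 5.01 m: (0.640/5.01)² = 0.01632, so 1613 × 0.01632 = 26.32 mSv/h.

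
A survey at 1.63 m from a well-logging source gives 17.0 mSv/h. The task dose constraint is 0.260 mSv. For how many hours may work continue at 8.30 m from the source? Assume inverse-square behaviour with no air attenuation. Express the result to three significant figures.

0.397 h

Intensity scales as (d₁/d₂)², so rate at 8.30 m:
(1.63/8.30)² = 0.03857, so 17.0 × 0.03857 = 0.6557 mSv/h.
Stay time = 0.260 mSv ÷ 0.6557 mSv/h = 0.3965 h.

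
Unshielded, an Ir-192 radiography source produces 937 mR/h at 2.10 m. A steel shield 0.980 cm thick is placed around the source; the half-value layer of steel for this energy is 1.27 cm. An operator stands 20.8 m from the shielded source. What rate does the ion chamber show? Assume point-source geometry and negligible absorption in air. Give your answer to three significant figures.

Distance alone: 937 × (2.10/20.8)² = 937 × 0.01019 = 9.548 mR/h.
Shield: 0.980/1.27 = 0.7717 half-value layers → attenuation 2^(−0.7717) = 0.5857.
Combined: 9.548 × 0.5857 = 5.592 mR/h.

5.59 mR/h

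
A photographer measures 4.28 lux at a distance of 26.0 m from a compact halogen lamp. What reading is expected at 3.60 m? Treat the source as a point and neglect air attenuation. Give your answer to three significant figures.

223 lux

By the inverse-square law, the rate at 3.60 m is
4.28 × (26.0/3.60)² = 4.28 × 52.16 = 223.2 lux.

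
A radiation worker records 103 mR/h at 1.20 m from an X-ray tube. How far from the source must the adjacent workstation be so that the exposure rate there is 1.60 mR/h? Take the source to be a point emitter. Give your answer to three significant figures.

Intensity scales as (d₁/d₂)², so d₂ = d₁·√(I₁/I₂).
I₁/I₂ = 103/1.60 = 64.38, so d₂ = 1.20 × √64.38 = 9.628 m.

9.63 m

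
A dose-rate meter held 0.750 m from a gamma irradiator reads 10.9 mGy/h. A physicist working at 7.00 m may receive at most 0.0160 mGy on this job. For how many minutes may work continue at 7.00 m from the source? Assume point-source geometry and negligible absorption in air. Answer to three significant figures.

Applying the 1/r² law, rate at 7.00 m:
10.9 × (0.750/7.00)² = 10.9 × 0.01148 = 0.1251 mGy/h.
Stay time = 0.0160 mGy ÷ 0.1251 mGy/h = 0.1279 h = 7.674 min.

7.67 min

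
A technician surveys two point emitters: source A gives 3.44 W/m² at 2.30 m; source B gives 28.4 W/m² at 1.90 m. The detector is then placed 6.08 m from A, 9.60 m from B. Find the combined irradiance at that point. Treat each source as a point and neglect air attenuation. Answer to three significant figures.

1.60 W/m²

By superposition, sum each source's inverse-square contribution:
A: 3.44 × (2.30/6.08)² = 0.4923 W/m²
B: 28.4 × (1.90/9.60)² = 1.112 W/m²
Total = 0.4923 + 1.112 = 1.604 W/m².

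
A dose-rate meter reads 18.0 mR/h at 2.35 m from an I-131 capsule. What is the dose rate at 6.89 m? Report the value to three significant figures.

Applying the 1/r² law, the rate at 6.89 m is
(2.35/6.89)² = 0.1163, so 18.0 × 0.1163 = 2.093 mR/h.

2.09 mR/h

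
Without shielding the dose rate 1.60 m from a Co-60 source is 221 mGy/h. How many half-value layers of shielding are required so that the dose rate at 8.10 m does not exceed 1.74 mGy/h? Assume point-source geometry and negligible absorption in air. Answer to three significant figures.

2.31 half-value layers

At 8.10 m, distance alone gives (1.60/8.10)² = 0.03902, so 221 × 0.03902 = 8.623 mGy/h.
Further attenuation needed: 8.623/1.74 = 4.956.
n = log₂(4.956) = 2.309 half-value layers.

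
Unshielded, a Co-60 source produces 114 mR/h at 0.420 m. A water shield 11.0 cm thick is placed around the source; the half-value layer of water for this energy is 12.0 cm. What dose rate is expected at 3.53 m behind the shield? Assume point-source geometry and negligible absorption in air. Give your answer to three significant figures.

0.855 mR/h

Distance alone: (0.420/3.53)² = 0.01416, so 114 × 0.01416 = 1.614 mR/h.
Shield: 11.0/12.0 = 0.9167 half-value layers → attenuation 2^(−0.9167) = 0.5297.
Combined: 1.614 × 0.5297 = 0.8549 mR/h.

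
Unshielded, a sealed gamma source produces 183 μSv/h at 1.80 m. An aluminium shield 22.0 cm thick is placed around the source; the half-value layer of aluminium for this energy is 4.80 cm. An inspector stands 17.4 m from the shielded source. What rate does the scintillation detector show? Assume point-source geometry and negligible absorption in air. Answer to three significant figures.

Distance alone: (1.80/17.4)² = 0.01070, so 183 × 0.01070 = 1.958 μSv/h.
Shield: 22.0/4.80 = 4.583 half-value layers → attenuation 2^(−4.583) = 0.04172.
Combined: 1.958 × 0.04172 = 0.08169 μSv/h.

0.0817 μSv/h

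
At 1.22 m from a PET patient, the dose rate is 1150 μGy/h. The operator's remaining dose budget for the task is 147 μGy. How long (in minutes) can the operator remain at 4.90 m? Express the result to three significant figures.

Since intensity falls as 1/r², rate at 4.90 m:
(1.22/4.90)² = 0.06199, so 1150 × 0.06199 = 71.29 μGy/h.
Stay time = 147 μGy ÷ 71.29 μGy/h = 2.062 h = 123.7 min.

124 min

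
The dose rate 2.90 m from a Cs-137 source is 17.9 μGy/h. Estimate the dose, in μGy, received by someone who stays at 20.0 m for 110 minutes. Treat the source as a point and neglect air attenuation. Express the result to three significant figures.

0.690 μGy

Using I₁d₁² = I₂d₂², rate at 20.0 m:
17.9 × (2.90/20.0)² = 17.9 × 0.02102 = 0.3763 μGy/h.
Dose = rate × time = 0.3763 μGy/h × 1.833 h = 0.6898 μGy.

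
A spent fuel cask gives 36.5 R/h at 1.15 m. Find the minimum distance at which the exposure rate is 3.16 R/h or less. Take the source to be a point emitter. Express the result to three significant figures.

3.91 m

Applying the 1/r² law, d₂ = d₁·√(I₁/I₂).
I₁/I₂ = 36.5/3.16 = 11.55, so d₂ = 1.15 × √11.55 = 3.908 m.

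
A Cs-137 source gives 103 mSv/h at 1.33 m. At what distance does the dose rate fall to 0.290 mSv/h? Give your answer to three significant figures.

25.1 m

Since intensity falls as 1/r², d₂ = d₁·√(I₁/I₂).
I₁/I₂ = 103/0.290 = 355.2, so d₂ = 1.33 × √355.2 = 25.07 m.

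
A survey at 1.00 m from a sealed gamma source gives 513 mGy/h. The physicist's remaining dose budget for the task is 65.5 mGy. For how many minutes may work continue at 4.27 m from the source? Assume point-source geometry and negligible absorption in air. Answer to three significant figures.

140 min

Using I₁d₁² = I₂d₂², rate at 4.27 m:
(1.00/4.27)² = 0.05485, so 513 × 0.05485 = 28.14 mGy/h.
Stay time = 65.5 mGy ÷ 28.14 mGy/h = 2.328 h = 139.7 min.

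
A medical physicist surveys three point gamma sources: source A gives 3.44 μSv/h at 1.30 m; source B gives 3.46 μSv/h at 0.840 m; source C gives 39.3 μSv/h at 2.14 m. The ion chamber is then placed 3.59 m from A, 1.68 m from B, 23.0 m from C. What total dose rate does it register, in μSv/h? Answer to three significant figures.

1.66 μSv/h

By superposition, sum each source's inverse-square contribution:
A: 3.44 × (1.30/3.59)² = 0.4511 μSv/h
B: 3.46 × (0.840/1.68)² = 0.8650 μSv/h
C: 39.3 × (2.14/23.0)² = 0.3402 μSv/h
Total = 0.4511 + 0.8650 + 0.3402 = 1.656 μSv/h.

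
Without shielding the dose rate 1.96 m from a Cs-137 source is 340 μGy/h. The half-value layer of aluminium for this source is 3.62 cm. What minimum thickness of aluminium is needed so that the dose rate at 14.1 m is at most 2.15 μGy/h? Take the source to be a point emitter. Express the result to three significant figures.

At 14.1 m, distance alone gives 340 × (1.96/14.1)² = 340 × 0.01932 = 6.569 μGy/h.
Further attenuation needed: 6.569/2.15 = 3.055.
n = log₂(3.055) = 1.611 half-value layers.
Thickness = 1.611 × 3.62 cm = 5.832 cm.

5.83 cm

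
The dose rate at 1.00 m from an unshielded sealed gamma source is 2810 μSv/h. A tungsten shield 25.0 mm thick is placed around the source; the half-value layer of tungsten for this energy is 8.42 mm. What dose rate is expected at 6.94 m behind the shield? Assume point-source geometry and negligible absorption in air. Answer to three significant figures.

7.45 μSv/h

Distance alone: (1.00/6.94)² = 0.02076, so 2810 × 0.02076 = 58.34 μSv/h.
Shield: 25.0/8.42 = 2.969 half-value layers → attenuation 2^(−2.969) = 0.1277.
Combined: 58.34 × 0.1277 = 7.450 μSv/h.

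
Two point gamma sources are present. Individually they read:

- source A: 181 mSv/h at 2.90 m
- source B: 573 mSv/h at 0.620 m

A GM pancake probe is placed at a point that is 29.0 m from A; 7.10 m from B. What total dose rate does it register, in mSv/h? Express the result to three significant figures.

6.18 mSv/h

Each source contributes Iᵢ·(dᵢ/rᵢ)²; contributions add.
A: 181 × (2.90/29.0)² = 1.810 mSv/h
B: 573 × (0.620/7.10)² = 4.369 mSv/h
Total = 1.810 + 4.369 = 6.179 mSv/h.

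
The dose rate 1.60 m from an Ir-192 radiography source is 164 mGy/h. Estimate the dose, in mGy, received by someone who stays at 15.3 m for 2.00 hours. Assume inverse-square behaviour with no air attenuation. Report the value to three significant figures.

Since intensity falls as 1/r², rate at 15.3 m:
164 × (1.60/15.3)² = 164 × 0.01094 = 1.794 mGy/h.
Dose = rate × time = 1.794 mGy/h × 2.000 h = 3.588 mGy.

3.59 mGy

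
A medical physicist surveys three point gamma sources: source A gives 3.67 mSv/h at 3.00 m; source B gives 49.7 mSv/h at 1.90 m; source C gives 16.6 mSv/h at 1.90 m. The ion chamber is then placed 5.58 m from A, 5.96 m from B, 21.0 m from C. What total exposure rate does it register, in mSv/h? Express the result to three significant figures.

6.25 mSv/h

By superposition, sum each source's inverse-square contribution:
A: 3.67 × (3.00/5.58)² = 1.061 mSv/h
B: 49.7 × (1.90/5.96)² = 5.051 mSv/h
C: 16.6 × (1.90/21.0)² = 0.1359 mSv/h
Total = 1.061 + 5.051 + 0.1359 = 6.248 mSv/h.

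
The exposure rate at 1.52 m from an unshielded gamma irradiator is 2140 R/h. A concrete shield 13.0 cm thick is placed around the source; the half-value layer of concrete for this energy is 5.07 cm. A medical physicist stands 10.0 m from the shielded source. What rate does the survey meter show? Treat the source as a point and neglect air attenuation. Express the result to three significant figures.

Distance alone: (1.52/10.0)² = 0.02310, so 2140 × 0.02310 = 49.43 R/h.
Shield: 13.0/5.07 = 2.564 half-value layers → attenuation 2^(−2.564) = 0.1691.
Combined: 49.43 × 0.1691 = 8.359 R/h.

8.36 R/h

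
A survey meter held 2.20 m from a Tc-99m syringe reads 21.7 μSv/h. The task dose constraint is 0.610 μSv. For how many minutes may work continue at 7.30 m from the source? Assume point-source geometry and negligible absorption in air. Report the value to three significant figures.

18.6 min

Using I₁d₁² = I₂d₂², rate at 7.30 m:
21.7 × (2.20/7.30)² = 21.7 × 0.09082 = 1.971 μSv/h.
Stay time = 0.610 μSv ÷ 1.971 μSv/h = 0.3095 h = 18.57 min.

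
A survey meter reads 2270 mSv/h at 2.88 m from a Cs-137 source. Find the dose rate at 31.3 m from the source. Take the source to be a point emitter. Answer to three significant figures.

By the inverse-square law, the rate at 31.3 m is
(2.88/31.3)² = 0.008466, so 2270 × 0.008466 = 19.22 mSv/h.

19.2 mSv/h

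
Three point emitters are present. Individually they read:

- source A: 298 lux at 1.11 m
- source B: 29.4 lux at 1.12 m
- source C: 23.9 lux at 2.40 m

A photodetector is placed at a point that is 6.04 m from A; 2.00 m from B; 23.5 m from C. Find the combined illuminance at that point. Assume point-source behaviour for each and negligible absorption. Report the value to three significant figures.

By superposition, sum each source's inverse-square contribution:
A: 298 × (1.11/6.04)² = 10.06 lux
B: 29.4 × (1.12/2.00)² = 9.220 lux
C: 23.9 × (2.40/23.5)² = 0.2493 lux
Total = 10.06 + 9.220 + 0.2493 = 19.53 lux.

19.5 lux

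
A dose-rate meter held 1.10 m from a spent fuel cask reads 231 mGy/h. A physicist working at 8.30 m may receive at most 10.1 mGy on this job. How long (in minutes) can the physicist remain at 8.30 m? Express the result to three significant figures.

Since intensity falls as 1/r², rate at 8.30 m:
231 × (1.10/8.30)² = 231 × 0.01756 = 4.056 mGy/h.
Stay time = 10.1 mGy ÷ 4.056 mGy/h = 2.490 h = 149.4 min.

149 min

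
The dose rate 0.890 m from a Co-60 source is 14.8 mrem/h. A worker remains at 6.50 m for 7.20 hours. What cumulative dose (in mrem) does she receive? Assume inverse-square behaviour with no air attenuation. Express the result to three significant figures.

2.00 mrem

Using I₁d₁² = I₂d₂², rate at 6.50 m:
(0.890/6.50)² = 0.01875, so 14.8 × 0.01875 = 0.2775 mrem/h.
Dose = rate × time = 0.2775 mrem/h × 7.200 h = 1.998 mrem.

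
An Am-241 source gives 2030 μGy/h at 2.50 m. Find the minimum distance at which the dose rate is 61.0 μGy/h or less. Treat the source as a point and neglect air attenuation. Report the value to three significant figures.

14.4 m

Since intensity falls as 1/r², d₂ = d₁·√(I₁/I₂).
I₁/I₂ = 2030/61.0 = 33.28, so d₂ = 2.50 × √33.28 = 14.42 m.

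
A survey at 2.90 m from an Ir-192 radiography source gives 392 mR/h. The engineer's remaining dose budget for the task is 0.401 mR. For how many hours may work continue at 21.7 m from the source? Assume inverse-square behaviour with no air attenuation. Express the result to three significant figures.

0.0573 h

Using I₁d₁² = I₂d₂², rate at 21.7 m:
(2.90/21.7)² = 0.01786, so 392 × 0.01786 = 7.001 mR/h.
Stay time = 0.401 mR ÷ 7.001 mR/h = 0.05728 h.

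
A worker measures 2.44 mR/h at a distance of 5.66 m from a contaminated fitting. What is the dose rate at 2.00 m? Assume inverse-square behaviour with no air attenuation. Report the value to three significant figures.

Intensity scales as (d₁/d₂)², so the rate at 2.00 m is
(5.66/2.00)² = 8.009, so 2.44 × 8.009 = 19.54 mR/h.

19.5 mR/h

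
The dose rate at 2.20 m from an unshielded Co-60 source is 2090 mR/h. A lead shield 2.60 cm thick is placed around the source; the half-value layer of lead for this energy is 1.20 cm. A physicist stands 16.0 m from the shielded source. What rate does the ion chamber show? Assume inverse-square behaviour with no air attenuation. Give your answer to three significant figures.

Distance alone: 2090 × (2.20/16.0)² = 2090 × 0.01891 = 39.52 mR/h.
Shield: 2.60/1.20 = 2.167 half-value layers → attenuation 2^(−2.167) = 0.2227.
Combined: 39.52 × 0.2227 = 8.801 mR/h.

8.80 mR/h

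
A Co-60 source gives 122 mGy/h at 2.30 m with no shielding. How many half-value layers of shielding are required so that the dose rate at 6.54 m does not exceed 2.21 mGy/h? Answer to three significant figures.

2.77 half-value layers

At 6.54 m, distance alone gives (2.30/6.54)² = 0.1237, so 122 × 0.1237 = 15.09 mGy/h.
Further attenuation needed: 15.09/2.21 = 6.828.
n = log₂(6.828) = 2.771 half-value layers.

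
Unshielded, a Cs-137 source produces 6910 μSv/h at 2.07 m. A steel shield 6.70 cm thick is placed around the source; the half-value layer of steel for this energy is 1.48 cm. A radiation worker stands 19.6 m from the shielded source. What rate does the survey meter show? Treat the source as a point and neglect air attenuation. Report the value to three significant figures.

3.34 μSv/h

Distance alone: 6910 × (2.07/19.6)² = 6910 × 0.01115 = 77.05 μSv/h.
Shield: 6.70/1.48 = 4.527 half-value layers → attenuation 2^(−4.527) = 0.04337.
Combined: 77.05 × 0.04337 = 3.342 μSv/h.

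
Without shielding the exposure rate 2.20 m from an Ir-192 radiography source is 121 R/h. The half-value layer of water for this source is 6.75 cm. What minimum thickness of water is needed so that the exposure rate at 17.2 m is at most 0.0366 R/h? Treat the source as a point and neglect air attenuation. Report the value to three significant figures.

38.9 cm

At 17.2 m, distance alone gives 121 × (2.20/17.2)² = 121 × 0.01636 = 1.980 R/h.
Further attenuation needed: 1.980/0.0366 = 54.10.
n = log₂(54.10) = 5.758 half-value layers.
Thickness = 5.758 × 6.75 cm = 38.87 cm.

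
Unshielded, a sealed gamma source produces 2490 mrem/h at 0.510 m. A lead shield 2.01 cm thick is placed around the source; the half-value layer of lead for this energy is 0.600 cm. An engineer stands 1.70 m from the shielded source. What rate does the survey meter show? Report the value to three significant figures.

22.0 mrem/h

Distance alone: (0.510/1.70)² = 0.09000, so 2490 × 0.09000 = 224.1 mrem/h.
Shield: 2.01/0.600 = 3.350 half-value layers → attenuation 2^(−3.350) = 0.09807.
Combined: 224.1 × 0.09807 = 21.98 mrem/h.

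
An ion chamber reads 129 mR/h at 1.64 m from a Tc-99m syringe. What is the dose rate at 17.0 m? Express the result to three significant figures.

Using I₁d₁² = I₂d₂², the rate at 17.0 m is
(1.64/17.0)² = 0.009307, so 129 × 0.009307 = 1.201 mR/h.

1.20 mR/h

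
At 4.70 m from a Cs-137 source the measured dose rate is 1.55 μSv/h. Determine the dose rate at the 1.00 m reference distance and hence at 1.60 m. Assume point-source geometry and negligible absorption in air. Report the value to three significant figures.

34.2 μSv/h; 13.4 μSv/h

Intensity scales as (d₁/d₂)², so
At 1.00 m: 1.55 × (4.70/1.00)² = 1.55 × 22.09 = 34.24 μSv/h
At 1.60 m: 34.24 × (1.00/1.60)² = 34.24 × 0.3906 = 13.37 μSv/h.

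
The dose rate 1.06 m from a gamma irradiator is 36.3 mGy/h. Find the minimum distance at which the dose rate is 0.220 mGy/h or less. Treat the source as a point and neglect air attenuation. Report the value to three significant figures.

By the inverse-square law, d₂ = d₁·√(I₁/I₂).
I₁/I₂ = 36.3/0.220 = 165.0, so d₂ = 1.06 × √165.0 = 13.62 m.

13.6 m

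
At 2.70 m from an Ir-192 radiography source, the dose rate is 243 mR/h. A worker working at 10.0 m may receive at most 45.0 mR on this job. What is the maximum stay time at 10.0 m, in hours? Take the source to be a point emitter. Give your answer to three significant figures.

Applying the 1/r² law, rate at 10.0 m:
243 × (2.70/10.0)² = 243 × 0.07290 = 17.71 mR/h.
Stay time = 45.0 mR ÷ 17.71 mR/h = 2.541 h.

2.54 h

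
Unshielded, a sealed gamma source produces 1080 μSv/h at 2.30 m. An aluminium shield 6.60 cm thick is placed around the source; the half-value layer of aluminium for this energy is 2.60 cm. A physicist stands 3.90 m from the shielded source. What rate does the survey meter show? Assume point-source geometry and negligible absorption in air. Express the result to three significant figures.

64.7 μSv/h

Distance alone: 1080 × (2.30/3.90)² = 1080 × 0.3478 = 375.6 μSv/h.
Shield: 6.60/2.60 = 2.538 half-value layers → attenuation 2^(−2.538) = 0.1722.
Combined: 375.6 × 0.1722 = 64.68 μSv/h.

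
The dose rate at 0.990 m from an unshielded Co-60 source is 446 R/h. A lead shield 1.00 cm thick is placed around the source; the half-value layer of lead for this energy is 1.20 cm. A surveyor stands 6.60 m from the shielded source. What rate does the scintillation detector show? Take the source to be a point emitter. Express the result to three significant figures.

Distance alone: (0.990/6.60)² = 0.02250, so 446 × 0.02250 = 10.04 R/h.
Shield: 1.00/1.20 = 0.8333 half-value layers → attenuation 2^(−0.8333) = 0.5612.
Combined: 10.04 × 0.5612 = 5.634 R/h.

5.63 R/h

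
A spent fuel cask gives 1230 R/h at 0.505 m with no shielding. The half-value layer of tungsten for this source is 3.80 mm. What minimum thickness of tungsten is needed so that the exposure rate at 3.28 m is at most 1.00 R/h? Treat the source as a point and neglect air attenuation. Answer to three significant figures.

18.5 mm

At 3.28 m, distance alone gives (0.505/3.28)² = 0.02370, so 1230 × 0.02370 = 29.15 R/h.
Further attenuation needed: 29.15/1.00 = 29.15.
n = log₂(29.15) = 4.865 half-value layers.
Thickness = 4.865 × 3.80 mm = 18.49 mm.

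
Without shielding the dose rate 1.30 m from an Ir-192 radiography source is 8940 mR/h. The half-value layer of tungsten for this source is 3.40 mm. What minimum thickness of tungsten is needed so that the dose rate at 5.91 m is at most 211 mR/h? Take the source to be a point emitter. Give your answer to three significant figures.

At 5.91 m, distance alone gives 8940 × (1.30/5.91)² = 8940 × 0.04839 = 432.6 mR/h.
Further attenuation needed: 432.6/211 = 2.050.
n = log₂(2.050) = 1.036 half-value layers.
Thickness = 1.036 × 3.40 mm = 3.522 mm.

3.52 mm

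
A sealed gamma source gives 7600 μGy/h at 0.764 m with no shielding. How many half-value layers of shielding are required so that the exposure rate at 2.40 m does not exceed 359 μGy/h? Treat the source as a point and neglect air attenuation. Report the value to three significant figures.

1.10 half-value layers

At 2.40 m, distance alone gives 7600 × (0.764/2.40)² = 7600 × 0.1013 = 769.9 μGy/h.
Further attenuation needed: 769.9/359 = 2.145.
n = log₂(2.145) = 1.101 half-value layers.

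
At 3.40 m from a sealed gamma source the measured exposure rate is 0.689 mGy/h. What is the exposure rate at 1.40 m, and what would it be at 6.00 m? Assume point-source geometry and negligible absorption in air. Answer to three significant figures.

4.06 mGy/h; 0.221 mGy/h

Since intensity falls as 1/r²,
At 1.40 m: (3.40/1.40)² = 5.898, so 0.689 × 5.898 = 4.064 mGy/h
At 6.00 m: (1.40/6.00)² = 0.05444, so 4.064 × 0.05444 = 0.2212 mGy/h.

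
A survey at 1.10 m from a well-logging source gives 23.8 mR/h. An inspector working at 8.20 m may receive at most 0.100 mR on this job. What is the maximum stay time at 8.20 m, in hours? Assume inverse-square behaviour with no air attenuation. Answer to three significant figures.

0.233 h

By the inverse-square law, rate at 8.20 m:
23.8 × (1.10/8.20)² = 23.8 × 0.01800 = 0.4284 mR/h.
Stay time = 0.100 mR ÷ 0.4284 mR/h = 0.2334 h.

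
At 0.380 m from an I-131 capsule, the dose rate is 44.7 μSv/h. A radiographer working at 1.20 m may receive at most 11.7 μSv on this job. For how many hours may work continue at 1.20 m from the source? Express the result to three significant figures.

2.61 h

Since intensity falls as 1/r², rate at 1.20 m:
(0.380/1.20)² = 0.1003, so 44.7 × 0.1003 = 4.483 μSv/h.
Stay time = 11.7 μSv ÷ 4.483 μSv/h = 2.610 h.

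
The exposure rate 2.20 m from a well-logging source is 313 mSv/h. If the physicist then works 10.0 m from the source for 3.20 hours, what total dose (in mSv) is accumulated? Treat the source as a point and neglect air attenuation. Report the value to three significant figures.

48.5 mSv

Applying the 1/r² law, rate at 10.0 m:
(2.20/10.0)² = 0.04840, so 313 × 0.04840 = 15.15 mSv/h.
Dose = rate × time = 15.15 mSv/h × 3.200 h = 48.48 mSv.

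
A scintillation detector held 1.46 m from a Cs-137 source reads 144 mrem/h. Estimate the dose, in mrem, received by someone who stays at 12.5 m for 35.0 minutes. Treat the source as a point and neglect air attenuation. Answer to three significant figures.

Intensity scales as (d₁/d₂)², so rate at 12.5 m:
144 × (1.46/12.5)² = 144 × 0.01364 = 1.964 mrem/h.
Dose = rate × time = 1.964 mrem/h × 0.5833 h = 1.146 mrem.

1.15 mrem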